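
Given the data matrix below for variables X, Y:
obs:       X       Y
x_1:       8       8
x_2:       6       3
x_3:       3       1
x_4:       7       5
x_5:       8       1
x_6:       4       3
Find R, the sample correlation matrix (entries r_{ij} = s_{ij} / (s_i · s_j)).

Step 1 — column means:
  mean(X) = (8 + 6 + 3 + 7 + 8 + 4) / 6 = 36/6 = 6
  mean(Y) = (8 + 3 + 1 + 5 + 1 + 3) / 6 = 21/6 = 3.5

Step 2 — sample variances and covariances s[i,j] = (1/(n-1)) · Σ_k (x_{k,i} - mean_i) · (x_{k,j} - mean_j), with n-1 = 5:
  s[X,X] = ((2)·(2) + (0)·(0) + (-3)·(-3) + (1)·(1) + (2)·(2) + (-2)·(-2)) / 5 = 22/5 = 4.4
  s[X,Y] = ((2)·(4.5) + (0)·(-0.5) + (-3)·(-2.5) + (1)·(1.5) + (2)·(-2.5) + (-2)·(-0.5)) / 5 = 14/5 = 2.8
  s[Y,Y] = ((4.5)·(4.5) + (-0.5)·(-0.5) + (-2.5)·(-2.5) + (1.5)·(1.5) + (-2.5)·(-2.5) + (-0.5)·(-0.5)) / 5 = 35.5/5 = 7.1
  Sample standard deviations s_i = √(s[i,i]):
  s(X) = √(4.4) = 2.0976
  s(Y) = √(7.1) = 2.6646

Step 3 — r_{ij} = s_{ij} / (s_i · s_j):
  r[X,X] = 1 (diagonal).
  r[X,Y] = 2.8 / (2.0976 · 2.6646) = 2.8 / 5.5893 = 0.501
  r[Y,Y] = 1 (diagonal).

R is symmetric with unit diagonal. Assembling:

R = [[1, 0.501],
 [0.501, 1]]


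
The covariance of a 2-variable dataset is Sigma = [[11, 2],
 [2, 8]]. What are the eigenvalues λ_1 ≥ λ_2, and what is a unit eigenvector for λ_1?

Step 1 — characteristic polynomial of 2×2 Sigma:
  det(Sigma - λI) = λ² - trace · λ + det = 0.
  trace = 11 + 8 = 19, det = 11·8 - (2)² = 84.
Step 2 — discriminant:
  Δ = trace² - 4·det = 361 - 336 = 25.
Step 3 — eigenvalues:
  λ = (trace ± √Δ)/2 = (19 ± 5)/2,
  λ_1 = 12,  λ_2 = 7.

Step 4 — unit eigenvector for λ_1: solve (Sigma - λ_1 I)v = 0. First row:
  (11 - 12)·v_x + (2)·v_y = 0, i.e. (-1)·v_x + (2)·v_y = 0,
  so v ∝ (b, λ_1 - a) = (2, 1) = u.
  ||u|| = √((2)² + (1)²) = √(5) ≈ 2.2361,
  v_1 = u/||u|| ≈ (0.8944, 0.4472) (||v_1|| = 1).

λ_1 = 12,  λ_2 = 7;  v_1 ≈ (0.8944, 0.4472)


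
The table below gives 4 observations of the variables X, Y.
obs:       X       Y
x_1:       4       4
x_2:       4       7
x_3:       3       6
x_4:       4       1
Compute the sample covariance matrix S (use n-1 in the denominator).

Step 1 — column means:
  mean(X) = (4 + 4 + 3 + 4) / 4 = 15/4 = 3.75
  mean(Y) = (4 + 7 + 6 + 1) / 4 = 18/4 = 4.5

Step 2 — sample covariance S[i,j] = (1/(n-1)) · Σ_k (x_{k,i} - mean_i) · (x_{k,j} - mean_j), with n-1 = 3.
  S[X,X] = ((0.25)·(0.25) + (0.25)·(0.25) + (-0.75)·(-0.75) + (0.25)·(0.25)) / 3 = 0.75/3 = 0.25
  S[X,Y] = ((0.25)·(-0.5) + (0.25)·(2.5) + (-0.75)·(1.5) + (0.25)·(-3.5)) / 3 = -1.5/3 = -0.5
  S[Y,Y] = ((-0.5)·(-0.5) + (2.5)·(2.5) + (1.5)·(1.5) + (-3.5)·(-3.5)) / 3 = 21/3 = 7

S is symmetric (S[j,i] = S[i,j]). Assembling:

S = [[0.25, -0.5],
 [-0.5, 7]]


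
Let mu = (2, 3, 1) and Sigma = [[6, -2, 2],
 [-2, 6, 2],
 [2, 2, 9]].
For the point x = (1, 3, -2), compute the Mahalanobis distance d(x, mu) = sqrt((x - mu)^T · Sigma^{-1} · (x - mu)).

Step 1 — centre the observation: (x - mu) = (-1, 0, -3).

Step 2 — invert Sigma (cofactor / det for 3×3, or solve directly):
  Sigma^{-1} = [[0.2232, 0.0982, -0.0714],
 [0.0982, 0.2232, -0.0714],
 [-0.0714, -0.0714, 0.1429]].

Step 3 — form the quadratic (x - mu)^T · Sigma^{-1} · (x - mu):
  Sigma^{-1} · (x - mu) = (-0.0089, 0.1161, -0.3571).
  (x - mu)^T · [Sigma^{-1} · (x - mu)] = (-1)·(-0.0089) + (0)·(0.1161) + (-3)·(-0.3571) = 1.0804.

Step 4 — take square root: d = √(1.0804) ≈ 1.0394.

d(x, mu) = √(1.0804) ≈ 1.0394


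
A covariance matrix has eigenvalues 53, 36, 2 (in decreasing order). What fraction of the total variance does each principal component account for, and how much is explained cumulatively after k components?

Step 1 — total variance = trace(Sigma) = Σ λ_i = 53 + 36 + 2 = 91.

Step 2 — fraction explained by component i = λ_i / Σ λ:
  PC1: 53/91 = 0.5824
  PC2: 36/91 = 0.3956
  PC3: 2/91 = 0.022

Step 3 — cumulative fraction after k components = (λ_1 + ... + λ_k) / Σ λ:
  k = 1: 53/91 = 0.5824
  k = 2: (53 + 36)/91 = 89/91 = 0.978
  k = 3: (53 + 36 + 2)/91 = 91/91 = 1

Summary (fraction, with percent):

explained: PC1 0.5824 (58.24%), PC2 0.3956 (39.56%), PC3 0.022 (2.2%);  cumulative: 0.5824, 0.978, 1


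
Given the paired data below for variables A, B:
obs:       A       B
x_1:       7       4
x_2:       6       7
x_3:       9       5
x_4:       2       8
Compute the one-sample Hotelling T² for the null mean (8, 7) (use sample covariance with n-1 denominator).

Step 1 — sample mean vector:
  mean(A) = (7 + 6 + 9 + 2) / 4 = 24/4 = 6
  mean(B) = (4 + 7 + 5 + 8) / 4 = 24/4 = 6
  x̄ = (6, 6),  deviation x̄ - mu_0 = (6, 6) - (8, 7) = (-2, -1).

Step 2 — sample covariance matrix, S[i,j] = (1/(n-1)) · Σ_k (x_{k,i} - mean_i) · (x_{k,j} - mean_j), divisor n-1 = 3:
  S[A,A] = ((1)·(1) + (0)·(0) + (3)·(3) + (-4)·(-4)) / 3 = 26/3 = 8.6667
  S[A,B] = ((1)·(-2) + (0)·(1) + (3)·(-1) + (-4)·(2)) / 3 = -13/3 = -4.3333
  S[B,B] = ((-2)·(-2) + (1)·(1) + (-1)·(-1) + (2)·(2)) / 3 = 10/3 = 3.3333
  S = [[8.6667, -4.3333],
 [-4.3333, 3.3333]].

Step 3 — invert S. det(S) = 8.6667·3.3333 - (-4.3333)² = 10.1111.
  S^{-1} = (1/det) · [[d, -b], [-b, a]] = [[0.3297, 0.4286],
 [0.4286, 0.8571]].

Step 4 — quadratic form (x̄ - mu_0)^T · S^{-1} · (x̄ - mu_0):
  S^{-1} · (x̄ - mu_0) = (-1.0879, -1.7143),
  (x̄ - mu_0)^T · [...] = (-2)·(-1.0879) + (-1)·(-1.7143) = 3.8901.

Step 5 — scale by n: T² = 4 · 3.8901 = 15.5604.

T² ≈ 15.5604


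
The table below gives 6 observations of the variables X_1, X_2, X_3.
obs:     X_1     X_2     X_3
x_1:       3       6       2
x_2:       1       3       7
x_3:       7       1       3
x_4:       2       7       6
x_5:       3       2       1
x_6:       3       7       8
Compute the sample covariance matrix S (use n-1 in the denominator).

Step 1 — column means:
  mean(X_1) = (3 + 1 + 7 + 2 + 3 + 3) / 6 = 19/6 = 3.1667
  mean(X_2) = (6 + 3 + 1 + 7 + 2 + 7) / 6 = 26/6 = 4.3333
  mean(X_3) = (2 + 7 + 3 + 6 + 1 + 8) / 6 = 27/6 = 4.5

Step 2 — sample covariance S[i,j] = (1/(n-1)) · Σ_k (x_{k,i} - mean_i) · (x_{k,j} - mean_j), with n-1 = 5.
  S[X_1,X_1] = ((-0.1667)·(-0.1667) + (-2.1667)·(-2.1667) + (3.8333)·(3.8333) + (-1.1667)·(-1.1667) + (-0.1667)·(-0.1667) + (-0.1667)·(-0.1667)) / 5 = 20.8333/5 = 4.1667
  S[X_1,X_2] = ((-0.1667)·(1.6667) + (-2.1667)·(-1.3333) + (3.8333)·(-3.3333) + (-1.1667)·(2.6667) + (-0.1667)·(-2.3333) + (-0.1667)·(2.6667)) / 5 = -13.3333/5 = -2.6667
  S[X_1,X_3] = ((-0.1667)·(-2.5) + (-2.1667)·(2.5) + (3.8333)·(-1.5) + (-1.1667)·(1.5) + (-0.1667)·(-3.5) + (-0.1667)·(3.5)) / 5 = -12.5/5 = -2.5
  S[X_2,X_2] = ((1.6667)·(1.6667) + (-1.3333)·(-1.3333) + (-3.3333)·(-3.3333) + (2.6667)·(2.6667) + (-2.3333)·(-2.3333) + (2.6667)·(2.6667)) / 5 = 35.3333/5 = 7.0667
  S[X_2,X_3] = ((1.6667)·(-2.5) + (-1.3333)·(2.5) + (-3.3333)·(-1.5) + (2.6667)·(1.5) + (-2.3333)·(-3.5) + (2.6667)·(3.5)) / 5 = 19/5 = 3.8
  S[X_3,X_3] = ((-2.5)·(-2.5) + (2.5)·(2.5) + (-1.5)·(-1.5) + (1.5)·(1.5) + (-3.5)·(-3.5) + (3.5)·(3.5)) / 5 = 41.5/5 = 8.3

S is symmetric (S[j,i] = S[i,j]). Assembling:

S = [[4.1667, -2.6667, -2.5],
 [-2.6667, 7.0667, 3.8],
 [-2.5, 3.8, 8.3]]


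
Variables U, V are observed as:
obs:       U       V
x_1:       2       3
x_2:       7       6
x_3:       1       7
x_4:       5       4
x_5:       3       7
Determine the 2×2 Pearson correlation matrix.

Step 1 — column means:
  mean(U) = (2 + 7 + 1 + 5 + 3) / 5 = 18/5 = 3.6
  mean(V) = (3 + 6 + 7 + 4 + 7) / 5 = 27/5 = 5.4

Step 2 — sample variances and covariances s[i,j] = (1/(n-1)) · Σ_k (x_{k,i} - mean_i) · (x_{k,j} - mean_j), with n-1 = 4:
  s[U,U] = ((-1.6)·(-1.6) + (3.4)·(3.4) + (-2.6)·(-2.6) + (1.4)·(1.4) + (-0.6)·(-0.6)) / 4 = 23.2/4 = 5.8
  s[U,V] = ((-1.6)·(-2.4) + (3.4)·(0.6) + (-2.6)·(1.6) + (1.4)·(-1.4) + (-0.6)·(1.6)) / 4 = -1.2/4 = -0.3
  s[V,V] = ((-2.4)·(-2.4) + (0.6)·(0.6) + (1.6)·(1.6) + (-1.4)·(-1.4) + (1.6)·(1.6)) / 4 = 13.2/4 = 3.3
  Sample standard deviations s_i = √(s[i,i]):
  s(U) = √(5.8) = 2.4083
  s(V) = √(3.3) = 1.8166

Step 3 — r_{ij} = s_{ij} / (s_i · s_j):
  r[U,U] = 1 (diagonal).
  r[U,V] = -0.3 / (2.4083 · 1.8166) = -0.3 / 4.3749 = -0.0686
  r[V,V] = 1 (diagonal).

R is symmetric with unit diagonal. Assembling:

R = [[1, -0.0686],
 [-0.0686, 1]]


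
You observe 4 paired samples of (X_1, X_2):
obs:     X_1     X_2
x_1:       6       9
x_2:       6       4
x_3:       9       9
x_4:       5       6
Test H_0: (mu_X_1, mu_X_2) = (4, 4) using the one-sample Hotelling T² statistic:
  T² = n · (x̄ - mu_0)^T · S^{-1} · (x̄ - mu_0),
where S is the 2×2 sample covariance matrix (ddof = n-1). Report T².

Step 1 — sample mean vector:
  mean(X_1) = (6 + 6 + 9 + 5) / 4 = 26/4 = 6.5
  mean(X_2) = (9 + 4 + 9 + 6) / 4 = 28/4 = 7
  x̄ = (6.5, 7),  deviation x̄ - mu_0 = (6.5, 7) - (4, 4) = (2.5, 3).

Step 2 — sample covariance matrix, S[i,j] = (1/(n-1)) · Σ_k (x_{k,i} - mean_i) · (x_{k,j} - mean_j), divisor n-1 = 3:
  S[X_1,X_1] = ((-0.5)·(-0.5) + (-0.5)·(-0.5) + (2.5)·(2.5) + (-1.5)·(-1.5)) / 3 = 9/3 = 3
  S[X_1,X_2] = ((-0.5)·(2) + (-0.5)·(-3) + (2.5)·(2) + (-1.5)·(-1)) / 3 = 7/3 = 2.3333
  S[X_2,X_2] = ((2)·(2) + (-3)·(-3) + (2)·(2) + (-1)·(-1)) / 3 = 18/3 = 6
  S = [[3, 2.3333],
 [2.3333, 6]].

Step 3 — invert S. det(S) = 3·6 - (2.3333)² = 12.5556.
  S^{-1} = (1/det) · [[d, -b], [-b, a]] = [[0.4779, -0.1858],
 [-0.1858, 0.2389]].

Step 4 — quadratic form (x̄ - mu_0)^T · S^{-1} · (x̄ - mu_0):
  S^{-1} · (x̄ - mu_0) = (0.6372, 0.2522),
  (x̄ - mu_0)^T · [...] = (2.5)·(0.6372) + (3)·(0.2522) = 2.3496.

Step 5 — scale by n: T² = 4 · 2.3496 = 9.3982.

T² ≈ 9.3982


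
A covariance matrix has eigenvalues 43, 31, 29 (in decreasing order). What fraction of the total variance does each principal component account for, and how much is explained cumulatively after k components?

Step 1 — total variance = trace(Sigma) = Σ λ_i = 43 + 31 + 29 = 103.

Step 2 — fraction explained by component i = λ_i / Σ λ:
  PC1: 43/103 = 0.4175
  PC2: 31/103 = 0.301
  PC3: 29/103 = 0.2816

Step 3 — cumulative fraction after k components = (λ_1 + ... + λ_k) / Σ λ:
  k = 1: 43/103 = 0.4175
  k = 2: (43 + 31)/103 = 74/103 = 0.7184
  k = 3: (43 + 31 + 29)/103 = 103/103 = 1

Summary (fraction, with percent):

explained: PC1 0.4175 (41.75%), PC2 0.301 (30.1%), PC3 0.2816 (28.16%);  cumulative: 0.4175, 0.7184, 1


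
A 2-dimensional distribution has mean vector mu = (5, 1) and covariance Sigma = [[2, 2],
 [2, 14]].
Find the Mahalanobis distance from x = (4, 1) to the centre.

Step 1 — centre the observation: (x - mu) = (-1, 0).

Step 2 — invert Sigma. det(Sigma) = 2·14 - (2)² = 24.
  Sigma^{-1} = (1/det) · [[d, -b], [-b, a]] = [[0.5833, -0.0833],
 [-0.0833, 0.0833]].

Step 3 — form the quadratic (x - mu)^T · Sigma^{-1} · (x - mu):
  Sigma^{-1} · (x - mu) = (-0.5833, 0.0833).
  (x - mu)^T · [Sigma^{-1} · (x - mu)] = (-1)·(-0.5833) + (0)·(0.0833) = 0.5833.

Step 4 — take square root: d = √(0.5833) ≈ 0.7638.

d(x, mu) = √(0.5833) ≈ 0.7638


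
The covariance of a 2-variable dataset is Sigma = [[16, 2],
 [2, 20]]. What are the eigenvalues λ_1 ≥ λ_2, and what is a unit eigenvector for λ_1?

Step 1 — characteristic polynomial of 2×2 Sigma:
  det(Sigma - λI) = λ² - trace · λ + det = 0.
  trace = 16 + 20 = 36, det = 16·20 - (2)² = 316.
Step 2 — discriminant:
  Δ = trace² - 4·det = 1296 - 1264 = 32.
Step 3 — eigenvalues:
  λ = (trace ± √Δ)/2 = (36 ± 5.6569)/2,
  λ_1 = 20.8284,  λ_2 = 15.1716.

Step 4 — unit eigenvector for λ_1: solve (Sigma - λ_1 I)v = 0. First row:
  (16 - 20.8284)·v_x + (2)·v_y = 0, i.e. (-4.8284)·v_x + (2)·v_y = 0,
  so v ∝ (b, λ_1 - a) = (2, 4.8284) = u.
  ||u|| = √((2)² + (4.8284)²) = √(27.3137) ≈ 5.2263,
  v_1 = u/||u|| ≈ (0.3827, 0.9239) (||v_1|| = 1).

λ_1 = 20.8284,  λ_2 = 15.1716;  v_1 ≈ (0.3827, 0.9239)


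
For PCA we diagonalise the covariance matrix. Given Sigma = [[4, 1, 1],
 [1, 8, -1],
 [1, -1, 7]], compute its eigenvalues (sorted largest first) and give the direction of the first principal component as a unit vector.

Step 1 — characteristic polynomial p(λ) = det(λI - Sigma) = λ³ - tr·λ² + c_1·λ - det, where tr = trace, c_1 = sum of the principal 2×2 minors, det = det(Sigma):
  tr = 4 + 8 + 7 = 19,
  c_1 = (4·8 - (1)²) + (4·7 - (1)²) + (8·7 - (-1)²) = 31 + 27 + 55 = 113,
  det = 4·(8·7 - (-1)²) - (1)·((1)·7 - (-1)·(1)) + (1)·((1)·(-1) - 8·(1)) = 4·(55) - (1)·(8) + (1)·(-9) = 203.
  So p(λ) = λ³ - 19λ² + 113λ - 203.
Step 2 — look for an integer root (rational root theorem: any rational root is an integer divisor of 203). Testing λ = 7:
  p(7) = 343 - 931 + 791 - 203 = 0  ✓
  Dividing out (λ - 7): p(λ) = (λ - 7)(λ² - 12λ + 29).
Step 3 — remaining eigenvalues from the quadratic λ² - 12λ + 29 = 0:
  Δ = 12² - 4·29 = 144 - 116 = 28,  λ = (12 ± √28)/2 = (12 ± 5.2915)/2 ≈ 8.6458 or 3.3542.
  Sorted: λ_1 = 8.6458,  λ_2 = 7,  λ_3 = 3.3542  (check: sum = 19 = tr ✓).

Step 4 — unit eigenvector for λ_1 ≈ 8.6458: v spans the null space of (Sigma - λ_1 I), whose rows are
  r_1 = (-4.6458, 1, 1),  r_2 = (1, -0.6458, -1),  r_3 = (1, -1, -1.6458).
  v is orthogonal to every row, so take v ∝ r_1 × r_2 = ((1)·(-1) - (1)·(-0.6458), (1)·(1) - (-4.6458)·(-1), (-4.6458)·(-0.6458) - (1)·(1)) ≈ (-0.3542, -3.6458, 2).
  Rescale (multiply by -1 so the first nonzero entry is positive): u = (0.3542, 3.6458, -2).
  ||u|| = √((0.3542)² + (3.6458)² + (-2)²) = √(17.417) ≈ 4.1734,  v_1 = u/||u|| ≈ (0.0849, 0.8736, -0.4792) (||v_1|| = 1).

λ_1 = 8.6458,  λ_2 = 7,  λ_3 = 3.3542;  v_1 ≈ (0.0849, 0.8736, -0.4792)


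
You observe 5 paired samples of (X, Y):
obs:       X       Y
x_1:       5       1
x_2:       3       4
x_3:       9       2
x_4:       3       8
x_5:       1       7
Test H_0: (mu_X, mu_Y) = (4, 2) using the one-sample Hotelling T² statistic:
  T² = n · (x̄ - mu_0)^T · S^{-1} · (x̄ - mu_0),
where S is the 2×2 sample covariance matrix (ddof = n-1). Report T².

Step 1 — sample mean vector:
  mean(X) = (5 + 3 + 9 + 3 + 1) / 5 = 21/5 = 4.2
  mean(Y) = (1 + 4 + 2 + 8 + 7) / 5 = 22/5 = 4.4
  x̄ = (4.2, 4.4),  deviation x̄ - mu_0 = (4.2, 4.4) - (4, 2) = (0.2, 2.4).

Step 2 — sample covariance matrix, S[i,j] = (1/(n-1)) · Σ_k (x_{k,i} - mean_i) · (x_{k,j} - mean_j), divisor n-1 = 4:
  S[X,X] = ((0.8)·(0.8) + (-1.2)·(-1.2) + (4.8)·(4.8) + (-1.2)·(-1.2) + (-3.2)·(-3.2)) / 4 = 36.8/4 = 9.2
  S[X,Y] = ((0.8)·(-3.4) + (-1.2)·(-0.4) + (4.8)·(-2.4) + (-1.2)·(3.6) + (-3.2)·(2.6)) / 4 = -26.4/4 = -6.6
  S[Y,Y] = ((-3.4)·(-3.4) + (-0.4)·(-0.4) + (-2.4)·(-2.4) + (3.6)·(3.6) + (2.6)·(2.6)) / 4 = 37.2/4 = 9.3
  S = [[9.2, -6.6],
 [-6.6, 9.3]].

Step 3 — invert S. det(S) = 9.2·9.3 - (-6.6)² = 42.
  S^{-1} = (1/det) · [[d, -b], [-b, a]] = [[0.2214, 0.1571],
 [0.1571, 0.219]].

Step 4 — quadratic form (x̄ - mu_0)^T · S^{-1} · (x̄ - mu_0):
  S^{-1} · (x̄ - mu_0) = (0.4214, 0.5571),
  (x̄ - mu_0)^T · [...] = (0.2)·(0.4214) + (2.4)·(0.5571) = 1.4214.

Step 5 — scale by n: T² = 5 · 1.4214 = 7.1071.

T² ≈ 7.1071


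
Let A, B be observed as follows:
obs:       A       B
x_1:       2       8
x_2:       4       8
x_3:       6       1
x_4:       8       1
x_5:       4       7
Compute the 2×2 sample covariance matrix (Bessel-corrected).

Step 1 — column means:
  mean(A) = (2 + 4 + 6 + 8 + 4) / 5 = 24/5 = 4.8
  mean(B) = (8 + 8 + 1 + 1 + 7) / 5 = 25/5 = 5

Step 2 — sample covariance S[i,j] = (1/(n-1)) · Σ_k (x_{k,i} - mean_i) · (x_{k,j} - mean_j), with n-1 = 4.
  S[A,A] = ((-2.8)·(-2.8) + (-0.8)·(-0.8) + (1.2)·(1.2) + (3.2)·(3.2) + (-0.8)·(-0.8)) / 4 = 20.8/4 = 5.2
  S[A,B] = ((-2.8)·(3) + (-0.8)·(3) + (1.2)·(-4) + (3.2)·(-4) + (-0.8)·(2)) / 4 = -30/4 = -7.5
  S[B,B] = ((3)·(3) + (3)·(3) + (-4)·(-4) + (-4)·(-4) + (2)·(2)) / 4 = 54/4 = 13.5

S is symmetric (S[j,i] = S[i,j]). Assembling:

S = [[5.2, -7.5],
 [-7.5, 13.5]]


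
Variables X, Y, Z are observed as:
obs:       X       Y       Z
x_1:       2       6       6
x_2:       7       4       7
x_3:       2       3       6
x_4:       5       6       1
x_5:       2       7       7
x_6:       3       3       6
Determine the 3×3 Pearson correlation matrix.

Step 1 — column means:
  mean(X) = (2 + 7 + 2 + 5 + 2 + 3) / 6 = 21/6 = 3.5
  mean(Y) = (6 + 4 + 3 + 6 + 7 + 3) / 6 = 29/6 = 4.8333
  mean(Z) = (6 + 7 + 6 + 1 + 7 + 6) / 6 = 33/6 = 5.5

Step 2 — sample variances and covariances s[i,j] = (1/(n-1)) · Σ_k (x_{k,i} - mean_i) · (x_{k,j} - mean_j), with n-1 = 5:
  s[X,X] = ((-1.5)·(-1.5) + (3.5)·(3.5) + (-1.5)·(-1.5) + (1.5)·(1.5) + (-1.5)·(-1.5) + (-0.5)·(-0.5)) / 5 = 21.5/5 = 4.3
  s[X,Y] = ((-1.5)·(1.1667) + (3.5)·(-0.8333) + (-1.5)·(-1.8333) + (1.5)·(1.1667) + (-1.5)·(2.1667) + (-0.5)·(-1.8333)) / 5 = -2.5/5 = -0.5
  s[X,Z] = ((-1.5)·(0.5) + (3.5)·(1.5) + (-1.5)·(0.5) + (1.5)·(-4.5) + (-1.5)·(1.5) + (-0.5)·(0.5)) / 5 = -5.5/5 = -1.1
  s[Y,Y] = ((1.1667)·(1.1667) + (-0.8333)·(-0.8333) + (-1.8333)·(-1.8333) + (1.1667)·(1.1667) + (2.1667)·(2.1667) + (-1.8333)·(-1.8333)) / 5 = 14.8333/5 = 2.9667
  s[Y,Z] = ((1.1667)·(0.5) + (-0.8333)·(1.5) + (-1.8333)·(0.5) + (1.1667)·(-4.5) + (2.1667)·(1.5) + (-1.8333)·(0.5)) / 5 = -4.5/5 = -0.9
  s[Z,Z] = ((0.5)·(0.5) + (1.5)·(1.5) + (0.5)·(0.5) + (-4.5)·(-4.5) + (1.5)·(1.5) + (0.5)·(0.5)) / 5 = 25.5/5 = 5.1
  Sample standard deviations s_i = √(s[i,i]):
  s(X) = √(4.3) = 2.0736
  s(Y) = √(2.9667) = 1.7224
  s(Z) = √(5.1) = 2.2583

Step 3 — r_{ij} = s_{ij} / (s_i · s_j):
  r[X,X] = 1 (diagonal).
  r[X,Y] = -0.5 / (2.0736 · 1.7224) = -0.5 / 3.5716 = -0.14
  r[X,Z] = -1.1 / (2.0736 · 2.2583) = -1.1 / 4.6829 = -0.2349
  r[Y,Y] = 1 (diagonal).
  r[Y,Z] = -0.9 / (1.7224 · 2.2583) = -0.9 / 3.8897 = -0.2314
  r[Z,Z] = 1 (diagonal).

R is symmetric with unit diagonal. Assembling:

R = [[1, -0.14, -0.2349],
 [-0.14, 1, -0.2314],
 [-0.2349, -0.2314, 1]]


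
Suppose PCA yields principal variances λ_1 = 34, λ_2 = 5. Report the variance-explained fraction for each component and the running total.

Step 1 — total variance = trace(Sigma) = Σ λ_i = 34 + 5 = 39.

Step 2 — fraction explained by component i = λ_i / Σ λ:
  PC1: 34/39 = 0.8718
  PC2: 5/39 = 0.1282

Step 3 — cumulative fraction after k components = (λ_1 + ... + λ_k) / Σ λ:
  k = 1: 34/39 = 0.8718
  k = 2: (34 + 5)/39 = 39/39 = 1

Summary (fraction, with percent):

explained: PC1 0.8718 (87.18%), PC2 0.1282 (12.82%);  cumulative: 0.8718, 1


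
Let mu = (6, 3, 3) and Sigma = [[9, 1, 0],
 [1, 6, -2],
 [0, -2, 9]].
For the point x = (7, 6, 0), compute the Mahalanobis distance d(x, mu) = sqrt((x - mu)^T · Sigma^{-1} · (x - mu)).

Step 1 — centre the observation: (x - mu) = (1, 3, -3).

Step 2 — invert Sigma (cofactor / det for 3×3, or solve directly):
  Sigma^{-1} = [[0.1134, -0.0204, -0.0045],
 [-0.0204, 0.1837, 0.0408],
 [-0.0045, 0.0408, 0.1202]].

Step 3 — form the quadratic (x - mu)^T · Sigma^{-1} · (x - mu):
  Sigma^{-1} · (x - mu) = (0.0658, 0.4082, -0.2426).
  (x - mu)^T · [Sigma^{-1} · (x - mu)] = (1)·(0.0658) + (3)·(0.4082) + (-3)·(-0.2426) = 2.0181.

Step 4 — take square root: d = √(2.0181) ≈ 1.4206.

d(x, mu) = √(2.0181) ≈ 1.4206


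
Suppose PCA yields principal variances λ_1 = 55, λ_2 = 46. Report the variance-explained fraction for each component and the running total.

Step 1 — total variance = trace(Sigma) = Σ λ_i = 55 + 46 = 101.

Step 2 — fraction explained by component i = λ_i / Σ λ:
  PC1: 55/101 = 0.5446
  PC2: 46/101 = 0.4554

Step 3 — cumulative fraction after k components = (λ_1 + ... + λ_k) / Σ λ:
  k = 1: 55/101 = 0.5446
  k = 2: (55 + 46)/101 = 101/101 = 1

Summary (fraction, with percent):

explained: PC1 0.5446 (54.46%), PC2 0.4554 (45.54%);  cumulative: 0.5446, 1


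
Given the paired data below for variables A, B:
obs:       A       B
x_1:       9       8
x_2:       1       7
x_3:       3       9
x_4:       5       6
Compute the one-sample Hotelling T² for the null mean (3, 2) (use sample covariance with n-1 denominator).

Step 1 — sample mean vector:
  mean(A) = (9 + 1 + 3 + 5) / 4 = 18/4 = 4.5
  mean(B) = (8 + 7 + 9 + 6) / 4 = 30/4 = 7.5
  x̄ = (4.5, 7.5),  deviation x̄ - mu_0 = (4.5, 7.5) - (3, 2) = (1.5, 5.5).

Step 2 — sample covariance matrix, S[i,j] = (1/(n-1)) · Σ_k (x_{k,i} - mean_i) · (x_{k,j} - mean_j), divisor n-1 = 3:
  S[A,A] = ((4.5)·(4.5) + (-3.5)·(-3.5) + (-1.5)·(-1.5) + (0.5)·(0.5)) / 3 = 35/3 = 11.6667
  S[A,B] = ((4.5)·(0.5) + (-3.5)·(-0.5) + (-1.5)·(1.5) + (0.5)·(-1.5)) / 3 = 1/3 = 0.3333
  S[B,B] = ((0.5)·(0.5) + (-0.5)·(-0.5) + (1.5)·(1.5) + (-1.5)·(-1.5)) / 3 = 5/3 = 1.6667
  S = [[11.6667, 0.3333],
 [0.3333, 1.6667]].

Step 3 — invert S. det(S) = 11.6667·1.6667 - (0.3333)² = 19.3333.
  S^{-1} = (1/det) · [[d, -b], [-b, a]] = [[0.0862, -0.0172],
 [-0.0172, 0.6034]].

Step 4 — quadratic form (x̄ - mu_0)^T · S^{-1} · (x̄ - mu_0):
  S^{-1} · (x̄ - mu_0) = (0.0345, 3.2931),
  (x̄ - mu_0)^T · [...] = (1.5)·(0.0345) + (5.5)·(3.2931) = 18.1638.

Step 5 — scale by n: T² = 4 · 18.1638 = 72.6552.

T² ≈ 72.6552


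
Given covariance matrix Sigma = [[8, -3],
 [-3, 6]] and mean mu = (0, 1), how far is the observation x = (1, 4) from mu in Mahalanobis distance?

Step 1 — centre the observation: (x - mu) = (1, 3).

Step 2 — invert Sigma. det(Sigma) = 8·6 - (-3)² = 39.
  Sigma^{-1} = (1/det) · [[d, -b], [-b, a]] = [[0.1538, 0.0769],
 [0.0769, 0.2051]].

Step 3 — form the quadratic (x - mu)^T · Sigma^{-1} · (x - mu):
  Sigma^{-1} · (x - mu) = (0.3846, 0.6923).
  (x - mu)^T · [Sigma^{-1} · (x - mu)] = (1)·(0.3846) + (3)·(0.6923) = 2.4615.

Step 4 — take square root: d = √(2.4615) ≈ 1.5689.

d(x, mu) = √(2.4615) ≈ 1.5689


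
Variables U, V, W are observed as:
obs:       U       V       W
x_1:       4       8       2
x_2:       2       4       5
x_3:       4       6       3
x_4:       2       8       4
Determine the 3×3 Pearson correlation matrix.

Step 1 — column means:
  mean(U) = (4 + 2 + 4 + 2) / 4 = 12/4 = 3
  mean(V) = (8 + 4 + 6 + 8) / 4 = 26/4 = 6.5
  mean(W) = (2 + 5 + 3 + 4) / 4 = 14/4 = 3.5

Step 2 — sample variances and covariances s[i,j] = (1/(n-1)) · Σ_k (x_{k,i} - mean_i) · (x_{k,j} - mean_j), with n-1 = 3:
  s[U,U] = ((1)·(1) + (-1)·(-1) + (1)·(1) + (-1)·(-1)) / 3 = 4/3 = 1.3333
  s[U,V] = ((1)·(1.5) + (-1)·(-2.5) + (1)·(-0.5) + (-1)·(1.5)) / 3 = 2/3 = 0.6667
  s[U,W] = ((1)·(-1.5) + (-1)·(1.5) + (1)·(-0.5) + (-1)·(0.5)) / 3 = -4/3 = -1.3333
  s[V,V] = ((1.5)·(1.5) + (-2.5)·(-2.5) + (-0.5)·(-0.5) + (1.5)·(1.5)) / 3 = 11/3 = 3.6667
  s[V,W] = ((1.5)·(-1.5) + (-2.5)·(1.5) + (-0.5)·(-0.5) + (1.5)·(0.5)) / 3 = -5/3 = -1.6667
  s[W,W] = ((-1.5)·(-1.5) + (1.5)·(1.5) + (-0.5)·(-0.5) + (0.5)·(0.5)) / 3 = 5/3 = 1.6667
  Sample standard deviations s_i = √(s[i,i]):
  s(U) = √(1.3333) = 1.1547
  s(V) = √(3.6667) = 1.9149
  s(W) = √(1.6667) = 1.291

Step 3 — r_{ij} = s_{ij} / (s_i · s_j):
  r[U,U] = 1 (diagonal).
  r[U,V] = 0.6667 / (1.1547 · 1.9149) = 0.6667 / 2.2111 = 0.3015
  r[U,W] = -1.3333 / (1.1547 · 1.291) = -1.3333 / 1.4907 = -0.8944
  r[V,V] = 1 (diagonal).
  r[V,W] = -1.6667 / (1.9149 · 1.291) = -1.6667 / 2.4721 = -0.6742
  r[W,W] = 1 (diagonal).

R is symmetric with unit diagonal. Assembling:

R = [[1, 0.3015, -0.8944],
 [0.3015, 1, -0.6742],
 [-0.8944, -0.6742, 1]]


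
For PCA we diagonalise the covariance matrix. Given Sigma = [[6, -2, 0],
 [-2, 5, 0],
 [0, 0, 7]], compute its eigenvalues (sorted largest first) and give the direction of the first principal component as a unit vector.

Step 1 — characteristic polynomial p(λ) = det(λI - Sigma) = λ³ - tr·λ² + c_1·λ - det, where tr = trace, c_1 = sum of the principal 2×2 minors, det = det(Sigma):
  tr = 6 + 5 + 7 = 18,
  c_1 = (6·5 - (-2)²) + (6·7 - (0)²) + (5·7 - (0)²) = 26 + 42 + 35 = 103,
  det = 6·(5·7 - (0)²) - (-2)·((-2)·7 - (0)·(0)) + (0)·((-2)·(0) - 5·(0)) = 6·(35) - (-2)·(-14) + (0)·(0) = 182.
  So p(λ) = λ³ - 18λ² + 103λ - 182.
Step 2 — look for an integer root (rational root theorem: any rational root is an integer divisor of 182). Testing λ = 7:
  p(7) = 343 - 882 + 721 - 182 = 0  ✓
  Dividing out (λ - 7): p(λ) = (λ - 7)(λ² - 11λ + 26).
Step 3 — remaining eigenvalues from the quadratic λ² - 11λ + 26 = 0:
  Δ = 11² - 4·26 = 121 - 104 = 17,  λ = (11 ± √17)/2 = (11 ± 4.1231)/2 ≈ 7.5616 or 3.4384.
  Sorted: λ_1 = 7.5616,  λ_2 = 7,  λ_3 = 3.4384  (check: sum = 18 = tr ✓).

Step 4 — unit eigenvector for λ_1 ≈ 7.5616: v spans the null space of (Sigma - λ_1 I), whose rows are
  r_1 = (-1.5616, -2, 0),  r_2 = (-2, -2.5616, 0),  r_3 = (0, 0, -0.5616).
  v is orthogonal to every row, so take v ∝ r_1 × r_3 = ((-2)·(-0.5616) - (0)·(0), (0)·(0) - (-1.5616)·(-0.5616), (-1.5616)·(0) - (-2)·(0)) ≈ (1.1231, -0.8769, 0).
  Let u = (1.1231, -0.8769, 0).
  ||u|| = √((1.1231)² + (-0.8769)² + (0)²) = √(2.0303) ≈ 1.4249,  v_1 = u/||u|| ≈ (0.7882, -0.6154, 0) (||v_1|| = 1).

λ_1 = 7.5616,  λ_2 = 7,  λ_3 = 3.4384;  v_1 ≈ (0.7882, -0.6154, 0)


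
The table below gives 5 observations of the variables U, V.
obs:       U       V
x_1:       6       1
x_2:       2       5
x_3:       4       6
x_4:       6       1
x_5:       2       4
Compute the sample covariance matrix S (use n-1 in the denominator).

Step 1 — column means:
  mean(U) = (6 + 2 + 4 + 6 + 2) / 5 = 20/5 = 4
  mean(V) = (1 + 5 + 6 + 1 + 4) / 5 = 17/5 = 3.4

Step 2 — sample covariance S[i,j] = (1/(n-1)) · Σ_k (x_{k,i} - mean_i) · (x_{k,j} - mean_j), with n-1 = 4.
  S[U,U] = ((2)·(2) + (-2)·(-2) + (0)·(0) + (2)·(2) + (-2)·(-2)) / 4 = 16/4 = 4
  S[U,V] = ((2)·(-2.4) + (-2)·(1.6) + (0)·(2.6) + (2)·(-2.4) + (-2)·(0.6)) / 4 = -14/4 = -3.5
  S[V,V] = ((-2.4)·(-2.4) + (1.6)·(1.6) + (2.6)·(2.6) + (-2.4)·(-2.4) + (0.6)·(0.6)) / 4 = 21.2/4 = 5.3

S is symmetric (S[j,i] = S[i,j]). Assembling:

S = [[4, -3.5],
 [-3.5, 5.3]]


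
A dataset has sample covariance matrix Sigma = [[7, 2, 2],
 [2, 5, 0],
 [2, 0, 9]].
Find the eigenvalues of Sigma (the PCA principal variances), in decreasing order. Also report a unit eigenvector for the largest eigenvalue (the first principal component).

Step 1 — characteristic polynomial p(λ) = det(λI - Sigma) = λ³ - tr·λ² + c_1·λ - det, where tr = trace, c_1 = sum of the principal 2×2 minors, det = det(Sigma):
  tr = 7 + 5 + 9 = 21,
  c_1 = (7·5 - (2)²) + (7·9 - (2)²) + (5·9 - (0)²) = 31 + 59 + 45 = 135,
  det = 7·(5·9 - (0)²) - (2)·((2)·9 - (0)·(2)) + (2)·((2)·(0) - 5·(2)) = 7·(45) - (2)·(18) + (2)·(-10) = 259.
  So p(λ) = λ³ - 21λ² + 135λ - 259.
Step 2 — look for an integer root (rational root theorem: any rational root is an integer divisor of 259). Testing λ = 7:
  p(7) = 343 - 1029 + 945 - 259 = 0  ✓
  Dividing out (λ - 7): p(λ) = (λ - 7)(λ² - 14λ + 37).
Step 3 — remaining eigenvalues from the quadratic λ² - 14λ + 37 = 0:
  Δ = 14² - 4·37 = 196 - 148 = 48,  λ = (14 ± √48)/2 = (14 ± 6.9282)/2 ≈ 10.4641 or 3.5359.
  Sorted: λ_1 = 10.4641,  λ_2 = 7,  λ_3 = 3.5359  (check: sum = 21 = tr ✓).

Step 4 — unit eigenvector for λ_1 ≈ 10.4641: v spans the null space of (Sigma - λ_1 I), whose rows are
  r_1 = (-3.4641, 2, 2),  r_2 = (2, -5.4641, 0),  r_3 = (2, 0, -1.4641).
  v is orthogonal to every row, so take v ∝ r_1 × r_2 = ((2)·(0) - (2)·(-5.4641), (2)·(2) - (-3.4641)·(0), (-3.4641)·(-5.4641) - (2)·(2)) ≈ (10.9282, 4, 14.9282).
  Let u = (10.9282, 4, 14.9282).
  ||u|| = √((10.9282)² + (4)² + (14.9282)²) = √(358.2769) ≈ 18.9282,  v_1 = u/||u|| ≈ (0.5774, 0.2113, 0.7887) (||v_1|| = 1).

λ_1 = 10.4641,  λ_2 = 7,  λ_3 = 3.5359;  v_1 ≈ (0.5774, 0.2113, 0.7887)


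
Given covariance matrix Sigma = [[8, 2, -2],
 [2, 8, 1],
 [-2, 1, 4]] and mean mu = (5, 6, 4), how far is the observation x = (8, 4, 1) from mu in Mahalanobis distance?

Step 1 — centre the observation: (x - mu) = (3, -2, -3).

Step 2 — invert Sigma (cofactor / det for 3×3, or solve directly):
  Sigma^{-1} = [[0.1615, -0.0521, 0.0938],
 [-0.0521, 0.1458, -0.0625],
 [0.0938, -0.0625, 0.3125]].

Step 3 — form the quadratic (x - mu)^T · Sigma^{-1} · (x - mu):
  Sigma^{-1} · (x - mu) = (0.3073, -0.2604, -0.5312).
  (x - mu)^T · [Sigma^{-1} · (x - mu)] = (3)·(0.3073) + (-2)·(-0.2604) + (-3)·(-0.5312) = 3.0365.

Step 4 — take square root: d = √(3.0365) ≈ 1.7425.

d(x, mu) = √(3.0365) ≈ 1.7425


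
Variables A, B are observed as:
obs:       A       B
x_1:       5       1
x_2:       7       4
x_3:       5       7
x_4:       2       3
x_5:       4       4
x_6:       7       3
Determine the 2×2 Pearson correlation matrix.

Step 1 — column means:
  mean(A) = (5 + 7 + 5 + 2 + 4 + 7) / 6 = 30/6 = 5
  mean(B) = (1 + 4 + 7 + 3 + 4 + 3) / 6 = 22/6 = 3.6667

Step 2 — sample variances and covariances s[i,j] = (1/(n-1)) · Σ_k (x_{k,i} - mean_i) · (x_{k,j} - mean_j), with n-1 = 5:
  s[A,A] = ((0)·(0) + (2)·(2) + (0)·(0) + (-3)·(-3) + (-1)·(-1) + (2)·(2)) / 5 = 18/5 = 3.6
  s[A,B] = ((0)·(-2.6667) + (2)·(0.3333) + (0)·(3.3333) + (-3)·(-0.6667) + (-1)·(0.3333) + (2)·(-0.6667)) / 5 = 1/5 = 0.2
  s[B,B] = ((-2.6667)·(-2.6667) + (0.3333)·(0.3333) + (3.3333)·(3.3333) + (-0.6667)·(-0.6667) + (0.3333)·(0.3333) + (-0.6667)·(-0.6667)) / 5 = 19.3333/5 = 3.8667
  Sample standard deviations s_i = √(s[i,i]):
  s(A) = √(3.6) = 1.8974
  s(B) = √(3.8667) = 1.9664

Step 3 — r_{ij} = s_{ij} / (s_i · s_j):
  r[A,A] = 1 (diagonal).
  r[A,B] = 0.2 / (1.8974 · 1.9664) = 0.2 / 3.731 = 0.0536
  r[B,B] = 1 (diagonal).

R is symmetric with unit diagonal. Assembling:

R = [[1, 0.0536],
 [0.0536, 1]]


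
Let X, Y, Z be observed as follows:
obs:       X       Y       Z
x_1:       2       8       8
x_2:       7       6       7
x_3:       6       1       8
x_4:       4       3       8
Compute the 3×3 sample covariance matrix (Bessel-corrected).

Step 1 — column means:
  mean(X) = (2 + 7 + 6 + 4) / 4 = 19/4 = 4.75
  mean(Y) = (8 + 6 + 1 + 3) / 4 = 18/4 = 4.5
  mean(Z) = (8 + 7 + 8 + 8) / 4 = 31/4 = 7.75

Step 2 — sample covariance S[i,j] = (1/(n-1)) · Σ_k (x_{k,i} - mean_i) · (x_{k,j} - mean_j), with n-1 = 3.
  S[X,X] = ((-2.75)·(-2.75) + (2.25)·(2.25) + (1.25)·(1.25) + (-0.75)·(-0.75)) / 3 = 14.75/3 = 4.9167
  S[X,Y] = ((-2.75)·(3.5) + (2.25)·(1.5) + (1.25)·(-3.5) + (-0.75)·(-1.5)) / 3 = -9.5/3 = -3.1667
  S[X,Z] = ((-2.75)·(0.25) + (2.25)·(-0.75) + (1.25)·(0.25) + (-0.75)·(0.25)) / 3 = -2.25/3 = -0.75
  S[Y,Y] = ((3.5)·(3.5) + (1.5)·(1.5) + (-3.5)·(-3.5) + (-1.5)·(-1.5)) / 3 = 29/3 = 9.6667
  S[Y,Z] = ((3.5)·(0.25) + (1.5)·(-0.75) + (-3.5)·(0.25) + (-1.5)·(0.25)) / 3 = -1.5/3 = -0.5
  S[Z,Z] = ((0.25)·(0.25) + (-0.75)·(-0.75) + (0.25)·(0.25) + (0.25)·(0.25)) / 3 = 0.75/3 = 0.25

S is symmetric (S[j,i] = S[i,j]). Assembling:

S = [[4.9167, -3.1667, -0.75],
 [-3.1667, 9.6667, -0.5],
 [-0.75, -0.5, 0.25]]


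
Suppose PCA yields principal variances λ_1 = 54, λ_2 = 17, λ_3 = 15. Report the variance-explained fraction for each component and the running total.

Step 1 — total variance = trace(Sigma) = Σ λ_i = 54 + 17 + 15 = 86.

Step 2 — fraction explained by component i = λ_i / Σ λ:
  PC1: 54/86 = 0.6279
  PC2: 17/86 = 0.1977
  PC3: 15/86 = 0.1744

Step 3 — cumulative fraction after k components = (λ_1 + ... + λ_k) / Σ λ:
  k = 1: 54/86 = 0.6279
  k = 2: (54 + 17)/86 = 71/86 = 0.8256
  k = 3: (54 + 17 + 15)/86 = 86/86 = 1

Summary (fraction, with percent):

explained: PC1 0.6279 (62.79%), PC2 0.1977 (19.77%), PC3 0.1744 (17.44%);  cumulative: 0.6279, 0.8256, 1


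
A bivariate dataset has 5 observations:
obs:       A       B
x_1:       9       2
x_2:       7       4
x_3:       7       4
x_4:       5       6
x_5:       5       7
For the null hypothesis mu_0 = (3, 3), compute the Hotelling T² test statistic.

Step 1 — sample mean vector:
  mean(A) = (9 + 7 + 7 + 5 + 5) / 5 = 33/5 = 6.6
  mean(B) = (2 + 4 + 4 + 6 + 7) / 5 = 23/5 = 4.6
  x̄ = (6.6, 4.6),  deviation x̄ - mu_0 = (6.6, 4.6) - (3, 3) = (3.6, 1.6).

Step 2 — sample covariance matrix, S[i,j] = (1/(n-1)) · Σ_k (x_{k,i} - mean_i) · (x_{k,j} - mean_j), divisor n-1 = 4:
  S[A,A] = ((2.4)·(2.4) + (0.4)·(0.4) + (0.4)·(0.4) + (-1.6)·(-1.6) + (-1.6)·(-1.6)) / 4 = 11.2/4 = 2.8
  S[A,B] = ((2.4)·(-2.6) + (0.4)·(-0.6) + (0.4)·(-0.6) + (-1.6)·(1.4) + (-1.6)·(2.4)) / 4 = -12.8/4 = -3.2
  S[B,B] = ((-2.6)·(-2.6) + (-0.6)·(-0.6) + (-0.6)·(-0.6) + (1.4)·(1.4) + (2.4)·(2.4)) / 4 = 15.2/4 = 3.8
  S = [[2.8, -3.2],
 [-3.2, 3.8]].

Step 3 — invert S. det(S) = 2.8·3.8 - (-3.2)² = 0.4.
  S^{-1} = (1/det) · [[d, -b], [-b, a]] = [[9.5, 8],
 [8, 7]].

Step 4 — quadratic form (x̄ - mu_0)^T · S^{-1} · (x̄ - mu_0):
  S^{-1} · (x̄ - mu_0) = (47, 40),
  (x̄ - mu_0)^T · [...] = (3.6)·(47) + (1.6)·(40) = 233.2.

Step 5 — scale by n: T² = 5 · 233.2 = 1166.

T² ≈ 1166


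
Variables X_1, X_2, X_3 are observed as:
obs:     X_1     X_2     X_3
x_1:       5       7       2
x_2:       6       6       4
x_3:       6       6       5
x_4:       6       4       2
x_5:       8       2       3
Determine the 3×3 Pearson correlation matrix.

Step 1 — column means:
  mean(X_1) = (5 + 6 + 6 + 6 + 8) / 5 = 31/5 = 6.2
  mean(X_2) = (7 + 6 + 6 + 4 + 2) / 5 = 25/5 = 5
  mean(X_3) = (2 + 4 + 5 + 2 + 3) / 5 = 16/5 = 3.2

Step 2 — sample variances and covariances s[i,j] = (1/(n-1)) · Σ_k (x_{k,i} - mean_i) · (x_{k,j} - mean_j), with n-1 = 4:
  s[X_1,X_1] = ((-1.2)·(-1.2) + (-0.2)·(-0.2) + (-0.2)·(-0.2) + (-0.2)·(-0.2) + (1.8)·(1.8)) / 4 = 4.8/4 = 1.2
  s[X_1,X_2] = ((-1.2)·(2) + (-0.2)·(1) + (-0.2)·(1) + (-0.2)·(-1) + (1.8)·(-3)) / 4 = -8/4 = -2
  s[X_1,X_3] = ((-1.2)·(-1.2) + (-0.2)·(0.8) + (-0.2)·(1.8) + (-0.2)·(-1.2) + (1.8)·(-0.2)) / 4 = 0.8/4 = 0.2
  s[X_2,X_2] = ((2)·(2) + (1)·(1) + (1)·(1) + (-1)·(-1) + (-3)·(-3)) / 4 = 16/4 = 4
  s[X_2,X_3] = ((2)·(-1.2) + (1)·(0.8) + (1)·(1.8) + (-1)·(-1.2) + (-3)·(-0.2)) / 4 = 2/4 = 0.5
  s[X_3,X_3] = ((-1.2)·(-1.2) + (0.8)·(0.8) + (1.8)·(1.8) + (-1.2)·(-1.2) + (-0.2)·(-0.2)) / 4 = 6.8/4 = 1.7
  Sample standard deviations s_i = √(s[i,i]):
  s(X_1) = √(1.2) = 1.0954
  s(X_2) = √(4) = 2
  s(X_3) = √(1.7) = 1.3038

Step 3 — r_{ij} = s_{ij} / (s_i · s_j):
  r[X_1,X_1] = 1 (diagonal).
  r[X_1,X_2] = -2 / (1.0954 · 2) = -2 / 2.1909 = -0.9129
  r[X_1,X_3] = 0.2 / (1.0954 · 1.3038) = 0.2 / 1.4283 = 0.14
  r[X_2,X_2] = 1 (diagonal).
  r[X_2,X_3] = 0.5 / (2 · 1.3038) = 0.5 / 2.6077 = 0.1917
  r[X_3,X_3] = 1 (diagonal).

R is symmetric with unit diagonal. Assembling:

R = [[1, -0.9129, 0.14],
 [-0.9129, 1, 0.1917],
 [0.14, 0.1917, 1]]


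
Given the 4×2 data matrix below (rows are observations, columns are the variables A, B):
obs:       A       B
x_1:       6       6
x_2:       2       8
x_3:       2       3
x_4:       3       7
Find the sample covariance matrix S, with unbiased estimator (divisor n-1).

Step 1 — column means:
  mean(A) = (6 + 2 + 2 + 3) / 4 = 13/4 = 3.25
  mean(B) = (6 + 8 + 3 + 7) / 4 = 24/4 = 6

Step 2 — sample covariance S[i,j] = (1/(n-1)) · Σ_k (x_{k,i} - mean_i) · (x_{k,j} - mean_j), with n-1 = 3.
  S[A,A] = ((2.75)·(2.75) + (-1.25)·(-1.25) + (-1.25)·(-1.25) + (-0.25)·(-0.25)) / 3 = 10.75/3 = 3.5833
  S[A,B] = ((2.75)·(0) + (-1.25)·(2) + (-1.25)·(-3) + (-0.25)·(1)) / 3 = 1/3 = 0.3333
  S[B,B] = ((0)·(0) + (2)·(2) + (-3)·(-3) + (1)·(1)) / 3 = 14/3 = 4.6667

S is symmetric (S[j,i] = S[i,j]). Assembling:

S = [[3.5833, 0.3333],
 [0.3333, 4.6667]]


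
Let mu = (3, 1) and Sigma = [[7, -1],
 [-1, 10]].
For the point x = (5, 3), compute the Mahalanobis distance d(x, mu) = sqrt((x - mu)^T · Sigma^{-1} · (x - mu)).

Step 1 — centre the observation: (x - mu) = (2, 2).

Step 2 — invert Sigma. det(Sigma) = 7·10 - (-1)² = 69.
  Sigma^{-1} = (1/det) · [[d, -b], [-b, a]] = [[0.1449, 0.0145],
 [0.0145, 0.1014]].

Step 3 — form the quadratic (x - mu)^T · Sigma^{-1} · (x - mu):
  Sigma^{-1} · (x - mu) = (0.3188, 0.2319).
  (x - mu)^T · [Sigma^{-1} · (x - mu)] = (2)·(0.3188) + (2)·(0.2319) = 1.1014.

Step 4 — take square root: d = √(1.1014) ≈ 1.0495.

d(x, mu) = √(1.1014) ≈ 1.0495


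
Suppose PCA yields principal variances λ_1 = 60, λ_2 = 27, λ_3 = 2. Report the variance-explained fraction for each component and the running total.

Step 1 — total variance = trace(Sigma) = Σ λ_i = 60 + 27 + 2 = 89.

Step 2 — fraction explained by component i = λ_i / Σ λ:
  PC1: 60/89 = 0.6742
  PC2: 27/89 = 0.3034
  PC3: 2/89 = 0.0225

Step 3 — cumulative fraction after k components = (λ_1 + ... + λ_k) / Σ λ:
  k = 1: 60/89 = 0.6742
  k = 2: (60 + 27)/89 = 87/89 = 0.9775
  k = 3: (60 + 27 + 2)/89 = 89/89 = 1

Summary (fraction, with percent):

explained: PC1 0.6742 (67.42%), PC2 0.3034 (30.34%), PC3 0.0225 (2.25%);  cumulative: 0.6742, 0.9775, 1


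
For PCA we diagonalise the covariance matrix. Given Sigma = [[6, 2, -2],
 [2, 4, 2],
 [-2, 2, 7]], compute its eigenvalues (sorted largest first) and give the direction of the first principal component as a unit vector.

Step 1 — characteristic polynomial p(λ) = det(λI - Sigma) = λ³ - tr·λ² + c_1·λ - det, where tr = trace, c_1 = sum of the principal 2×2 minors, det = det(Sigma):
  tr = 6 + 4 + 7 = 17,
  c_1 = (6·4 - (2)²) + (6·7 - (-2)²) + (4·7 - (2)²) = 20 + 38 + 24 = 82,
  det = 6·(4·7 - (2)²) - (2)·((2)·7 - (2)·(-2)) + (-2)·((2)·(2) - 4·(-2)) = 6·(24) - (2)·(18) + (-2)·(12) = 84.
  So p(λ) = λ³ - 17λ² + 82λ - 84.
Step 2 — look for an integer root (rational root theorem: any rational root is an integer divisor of 84). Testing λ = 7:
  p(7) = 343 - 833 + 574 - 84 = 0  ✓
  Dividing out (λ - 7): p(λ) = (λ - 7)(λ² - 10λ + 12).
Step 3 — remaining eigenvalues from the quadratic λ² - 10λ + 12 = 0:
  Δ = 10² - 4·12 = 100 - 48 = 52,  λ = (10 ± √52)/2 = (10 ± 7.2111)/2 ≈ 8.6056 or 1.3944.
  Sorted: λ_1 = 8.6056,  λ_2 = 7,  λ_3 = 1.3944  (check: sum = 17 = tr ✓).

Step 4 — unit eigenvector for λ_1 ≈ 8.6056: v spans the null space of (Sigma - λ_1 I), whose rows are
  r_1 = (-2.6056, 2, -2),  r_2 = (2, -4.6056, 2),  r_3 = (-2, 2, -1.6056).
  v is orthogonal to every row, so take v ∝ r_1 × r_2 = ((2)·(2) - (-2)·(-4.6056), (-2)·(2) - (-2.6056)·(2), (-2.6056)·(-4.6056) - (2)·(2)) ≈ (-5.2111, 1.2111, 8).
  Rescale (multiply by -1 so the first nonzero entry is positive): u = (5.2111, -1.2111, -8).
  ||u|| = √((5.2111)² + (-1.2111)² + (-8)²) = √(92.6224) ≈ 9.6241,  v_1 = u/||u|| ≈ (0.5415, -0.1258, -0.8313) (||v_1|| = 1).

λ_1 = 8.6056,  λ_2 = 7,  λ_3 = 1.3944;  v_1 ≈ (0.5415, -0.1258, -0.8313)


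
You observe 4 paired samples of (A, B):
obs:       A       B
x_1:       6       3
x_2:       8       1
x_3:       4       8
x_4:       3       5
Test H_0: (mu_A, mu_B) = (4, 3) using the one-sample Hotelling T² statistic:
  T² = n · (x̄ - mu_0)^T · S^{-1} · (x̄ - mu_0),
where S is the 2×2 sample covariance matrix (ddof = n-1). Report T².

Step 1 — sample mean vector:
  mean(A) = (6 + 8 + 4 + 3) / 4 = 21/4 = 5.25
  mean(B) = (3 + 1 + 8 + 5) / 4 = 17/4 = 4.25
  x̄ = (5.25, 4.25),  deviation x̄ - mu_0 = (5.25, 4.25) - (4, 3) = (1.25, 1.25).

Step 2 — sample covariance matrix, S[i,j] = (1/(n-1)) · Σ_k (x_{k,i} - mean_i) · (x_{k,j} - mean_j), divisor n-1 = 3:
  S[A,A] = ((0.75)·(0.75) + (2.75)·(2.75) + (-1.25)·(-1.25) + (-2.25)·(-2.25)) / 3 = 14.75/3 = 4.9167
  S[A,B] = ((0.75)·(-1.25) + (2.75)·(-3.25) + (-1.25)·(3.75) + (-2.25)·(0.75)) / 3 = -16.25/3 = -5.4167
  S[B,B] = ((-1.25)·(-1.25) + (-3.25)·(-3.25) + (3.75)·(3.75) + (0.75)·(0.75)) / 3 = 26.75/3 = 8.9167
  S = [[4.9167, -5.4167],
 [-5.4167, 8.9167]].

Step 3 — invert S. det(S) = 4.9167·8.9167 - (-5.4167)² = 14.5.
  S^{-1} = (1/det) · [[d, -b], [-b, a]] = [[0.6149, 0.3736],
 [0.3736, 0.3391]].

Step 4 — quadratic form (x̄ - mu_0)^T · S^{-1} · (x̄ - mu_0):
  S^{-1} · (x̄ - mu_0) = (1.2356, 0.8908),
  (x̄ - mu_0)^T · [...] = (1.25)·(1.2356) + (1.25)·(0.8908) = 2.658.

Step 5 — scale by n: T² = 4 · 2.658 = 10.6322.

T² ≈ 10.6322
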